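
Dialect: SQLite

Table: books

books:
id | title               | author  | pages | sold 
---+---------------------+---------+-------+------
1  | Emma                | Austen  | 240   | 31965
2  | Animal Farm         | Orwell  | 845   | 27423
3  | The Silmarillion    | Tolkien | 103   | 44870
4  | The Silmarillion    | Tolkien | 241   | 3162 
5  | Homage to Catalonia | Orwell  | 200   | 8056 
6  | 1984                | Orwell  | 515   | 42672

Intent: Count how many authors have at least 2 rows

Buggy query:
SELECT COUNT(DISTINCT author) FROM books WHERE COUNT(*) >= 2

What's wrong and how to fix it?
Bug: COUNT(*) cannot appear in WHERE; the per-group count doesn't exist yet

Fix: Use a subquery that GROUPs and filters with HAVING, then count its rows

Corrected query:
SELECT COUNT(*) FROM (SELECT author FROM books GROUP BY author HAVING COUNT(*) >= 2)

Result:
COUNT(*)
--------
2       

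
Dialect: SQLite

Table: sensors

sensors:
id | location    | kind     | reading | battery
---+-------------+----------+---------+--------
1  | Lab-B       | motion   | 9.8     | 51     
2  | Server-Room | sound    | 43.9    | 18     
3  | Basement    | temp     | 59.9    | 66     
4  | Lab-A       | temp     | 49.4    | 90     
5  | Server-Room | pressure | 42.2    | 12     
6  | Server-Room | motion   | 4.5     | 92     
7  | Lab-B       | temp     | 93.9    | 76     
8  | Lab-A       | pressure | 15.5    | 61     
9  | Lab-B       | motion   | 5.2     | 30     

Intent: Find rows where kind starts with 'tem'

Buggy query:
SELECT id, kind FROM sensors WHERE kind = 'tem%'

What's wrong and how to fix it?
Bug: '=' compares the literal string including the % character; pattern matching needs LIKE

Fix: Use LIKE for wildcard pattern matching

Corrected query:
SELECT id, kind FROM sensors WHERE kind LIKE 'tem%'

Result:
id | kind
---+-----
3  | temp
4  | temp
7  | temp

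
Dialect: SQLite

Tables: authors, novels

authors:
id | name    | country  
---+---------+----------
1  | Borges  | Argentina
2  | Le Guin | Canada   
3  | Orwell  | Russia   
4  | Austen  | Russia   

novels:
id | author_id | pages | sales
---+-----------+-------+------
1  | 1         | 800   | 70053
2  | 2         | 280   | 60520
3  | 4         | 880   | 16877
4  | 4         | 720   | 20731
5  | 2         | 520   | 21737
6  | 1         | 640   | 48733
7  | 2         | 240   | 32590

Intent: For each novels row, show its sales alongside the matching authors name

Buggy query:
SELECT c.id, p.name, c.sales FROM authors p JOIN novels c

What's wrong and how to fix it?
Bug: JOIN with no ON clause produces a cartesian product; every novels row pairs with every authors row

Fix: Specify the join condition linking the foreign key to the parent id

Corrected query:
SELECT c.id, p.name, c.sales FROM authors p JOIN novels c ON c.author_id = p.id

Result:
id | name    | sales
---+---------+------
1  | Borges  | 70053
2  | Le Guin | 60520
3  | Austen  | 16877
4  | Austen  | 20731
5  | Le Guin | 21737
6  | Borges  | 48733
7  | Le Guin | 32590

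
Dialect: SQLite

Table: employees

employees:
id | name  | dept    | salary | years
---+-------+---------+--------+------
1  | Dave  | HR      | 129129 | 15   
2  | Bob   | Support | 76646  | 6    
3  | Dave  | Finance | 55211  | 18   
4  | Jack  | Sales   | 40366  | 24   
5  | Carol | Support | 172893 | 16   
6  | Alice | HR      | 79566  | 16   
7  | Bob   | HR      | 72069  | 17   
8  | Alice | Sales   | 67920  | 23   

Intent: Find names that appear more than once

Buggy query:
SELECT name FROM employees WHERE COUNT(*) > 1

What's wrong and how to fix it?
Bug: WHERE can't reference COUNT(*); aggregates are computed after WHERE

Fix: GROUP BY name, then filter groups with HAVING COUNT(*) > 1

Corrected query:
SELECT name FROM employees GROUP BY name HAVING COUNT(*) > 1

Result:
name 
-----
Alice
Bob  
Dave 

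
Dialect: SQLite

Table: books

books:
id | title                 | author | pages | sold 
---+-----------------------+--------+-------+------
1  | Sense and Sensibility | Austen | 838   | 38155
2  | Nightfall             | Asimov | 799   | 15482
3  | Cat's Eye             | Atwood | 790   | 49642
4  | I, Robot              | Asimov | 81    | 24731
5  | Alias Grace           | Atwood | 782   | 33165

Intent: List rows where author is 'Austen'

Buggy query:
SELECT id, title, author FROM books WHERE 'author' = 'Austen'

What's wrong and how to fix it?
Bug: 'author' in single quotes is a string literal, not the column; the comparison is literal-vs-literal and never true

Fix: Reference the column as author without single quotes

Corrected query:
SELECT id, title, author FROM books WHERE author = 'Austen'

Result:
id | title                 | author
---+-----------------------+-------
1  | Sense and Sensibility | Austen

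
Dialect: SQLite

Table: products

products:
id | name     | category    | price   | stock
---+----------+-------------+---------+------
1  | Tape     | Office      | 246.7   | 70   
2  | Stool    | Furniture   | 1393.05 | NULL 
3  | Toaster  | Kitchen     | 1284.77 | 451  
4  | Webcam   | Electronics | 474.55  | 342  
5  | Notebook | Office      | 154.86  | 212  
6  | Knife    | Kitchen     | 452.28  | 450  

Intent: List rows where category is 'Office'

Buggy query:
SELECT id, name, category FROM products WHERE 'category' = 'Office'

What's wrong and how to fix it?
Bug: Single quotes denote string literals in SQL; the column name is being compared as a constant string

Fix: Reference the column as category without single quotes

Corrected query:
SELECT id, name, category FROM products WHERE category = 'Office'

Result:
id | name     | category
---+----------+---------
1  | Tape     | Office  
5  | Notebook | Office  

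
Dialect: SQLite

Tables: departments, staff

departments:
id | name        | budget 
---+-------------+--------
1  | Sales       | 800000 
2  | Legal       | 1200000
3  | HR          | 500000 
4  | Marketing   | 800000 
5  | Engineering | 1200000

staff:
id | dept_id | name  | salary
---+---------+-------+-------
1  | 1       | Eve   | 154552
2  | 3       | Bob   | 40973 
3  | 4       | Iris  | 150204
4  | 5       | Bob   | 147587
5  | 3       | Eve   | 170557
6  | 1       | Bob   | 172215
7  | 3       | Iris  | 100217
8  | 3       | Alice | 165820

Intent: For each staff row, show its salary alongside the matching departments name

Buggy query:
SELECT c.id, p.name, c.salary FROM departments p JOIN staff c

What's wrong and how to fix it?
Bug: Missing join condition: each staff row is matched to all departments rows instead of just its own

Fix: Specify the join condition linking the foreign key to the parent id

Corrected query:
SELECT c.id, p.name, c.salary FROM departments p JOIN staff c ON c.dept_id = p.id

Result:
id | name        | salary
---+-------------+-------
1  | Sales       | 154552
2  | HR          | 40973 
3  | Marketing   | 150204
4  | Engineering | 147587
5  | HR          | 170557
6  | Sales       | 172215
7  | HR          | 100217
8  | HR          | 165820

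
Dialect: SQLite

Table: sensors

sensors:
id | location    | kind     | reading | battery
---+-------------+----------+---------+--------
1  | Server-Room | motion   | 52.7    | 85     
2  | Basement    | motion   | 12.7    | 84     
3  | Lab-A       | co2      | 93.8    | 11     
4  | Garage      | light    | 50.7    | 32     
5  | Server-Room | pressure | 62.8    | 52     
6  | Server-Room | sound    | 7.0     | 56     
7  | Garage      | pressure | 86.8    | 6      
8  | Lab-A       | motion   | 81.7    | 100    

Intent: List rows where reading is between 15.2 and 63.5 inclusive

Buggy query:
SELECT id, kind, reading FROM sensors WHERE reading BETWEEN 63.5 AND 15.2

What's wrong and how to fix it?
Bug: BETWEEN expects the lower bound first; with 63.5 AND 15.2 the range is empty

Fix: Write BETWEEN 15.2 AND 63.5

Corrected query:
SELECT id, kind, reading FROM sensors WHERE reading BETWEEN 15.2 AND 63.5

Result:
id | kind     | reading
---+----------+--------
1  | motion   | 52.7   
4  | light    | 50.7   
5  | pressure | 62.8   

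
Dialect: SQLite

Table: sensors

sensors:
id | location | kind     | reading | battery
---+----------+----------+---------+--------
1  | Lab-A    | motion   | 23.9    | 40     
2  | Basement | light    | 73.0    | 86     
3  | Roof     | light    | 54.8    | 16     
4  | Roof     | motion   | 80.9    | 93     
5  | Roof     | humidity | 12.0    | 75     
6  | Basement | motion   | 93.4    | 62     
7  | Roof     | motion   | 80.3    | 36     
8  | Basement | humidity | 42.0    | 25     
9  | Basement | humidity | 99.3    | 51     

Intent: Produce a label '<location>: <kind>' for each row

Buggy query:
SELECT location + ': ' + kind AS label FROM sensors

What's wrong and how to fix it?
Bug: '+' is numeric addition; on text columns SQLite converts them to 0 instead of concatenating

Fix: Replace + with || to concatenate text

Corrected query:
SELECT location || ': ' || kind AS label FROM sensors

Result:
label             
------------------
Lab-A: motion     
Basement: light   
Roof: light       
Roof: motion      
Roof: humidity    
Basement: motion  
Roof: motion      
Basement: humidity
Basement: humidity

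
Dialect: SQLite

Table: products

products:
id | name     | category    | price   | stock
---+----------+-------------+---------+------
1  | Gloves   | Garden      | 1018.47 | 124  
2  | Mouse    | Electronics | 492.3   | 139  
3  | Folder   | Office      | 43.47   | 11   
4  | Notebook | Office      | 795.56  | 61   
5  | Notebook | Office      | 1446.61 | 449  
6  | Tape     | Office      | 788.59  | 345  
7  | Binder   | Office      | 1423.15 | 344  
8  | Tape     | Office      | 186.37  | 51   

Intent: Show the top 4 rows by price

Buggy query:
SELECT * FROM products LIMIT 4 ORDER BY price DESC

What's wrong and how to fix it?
Bug: ORDER BY cannot follow LIMIT; LIMIT is the final clause

Fix: Swap the clauses: ORDER BY first, then LIMIT

Corrected query:
SELECT * FROM products ORDER BY price DESC LIMIT 4

Result:
id | name     | category | price   | stock
---+----------+----------+---------+------
5  | Notebook | Office   | 1446.61 | 449  
7  | Binder   | Office   | 1423.15 | 344  
1  | Gloves   | Garden   | 1018.47 | 124  
4  | Notebook | Office   | 795.56  | 61   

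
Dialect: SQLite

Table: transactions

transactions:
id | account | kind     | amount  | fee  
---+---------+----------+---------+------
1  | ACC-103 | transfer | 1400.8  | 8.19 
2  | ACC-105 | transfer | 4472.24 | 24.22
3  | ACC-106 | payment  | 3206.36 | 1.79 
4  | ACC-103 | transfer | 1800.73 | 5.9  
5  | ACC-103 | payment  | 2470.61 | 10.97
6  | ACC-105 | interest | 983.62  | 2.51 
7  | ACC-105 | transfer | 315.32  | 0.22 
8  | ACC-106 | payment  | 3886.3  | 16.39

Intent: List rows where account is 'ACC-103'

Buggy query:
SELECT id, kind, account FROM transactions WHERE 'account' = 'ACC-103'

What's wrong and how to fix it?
Bug: Single quotes denote string literals in SQL; the column name is being compared as a constant string

Fix: Reference the column as account without single quotes

Corrected query:
SELECT id, kind, account FROM transactions WHERE account = 'ACC-103'

Result:
id | kind     | account
---+----------+--------
1  | transfer | ACC-103
4  | transfer | ACC-103
5  | payment  | ACC-103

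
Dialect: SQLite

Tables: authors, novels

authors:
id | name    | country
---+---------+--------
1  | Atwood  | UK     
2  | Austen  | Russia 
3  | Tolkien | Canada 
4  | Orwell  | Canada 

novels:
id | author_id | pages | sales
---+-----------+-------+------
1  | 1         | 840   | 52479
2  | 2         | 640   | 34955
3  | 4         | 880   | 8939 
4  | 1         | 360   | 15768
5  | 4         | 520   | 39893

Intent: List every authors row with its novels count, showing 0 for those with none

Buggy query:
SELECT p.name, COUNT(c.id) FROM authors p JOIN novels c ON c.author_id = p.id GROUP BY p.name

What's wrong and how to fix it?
Bug: INNER JOIN drops authors rows that have no matching novels rows

Fix: Use LEFT JOIN so parents without children still appear (COUNT(c.id) gives 0)

Corrected query:
SELECT p.name, COUNT(c.id) FROM authors p LEFT JOIN novels c ON c.author_id = p.id GROUP BY p.name

Result:
name    | COUNT(c.id)
--------+------------
Atwood  | 2          
Austen  | 1          
Orwell  | 2          
Tolkien | 0          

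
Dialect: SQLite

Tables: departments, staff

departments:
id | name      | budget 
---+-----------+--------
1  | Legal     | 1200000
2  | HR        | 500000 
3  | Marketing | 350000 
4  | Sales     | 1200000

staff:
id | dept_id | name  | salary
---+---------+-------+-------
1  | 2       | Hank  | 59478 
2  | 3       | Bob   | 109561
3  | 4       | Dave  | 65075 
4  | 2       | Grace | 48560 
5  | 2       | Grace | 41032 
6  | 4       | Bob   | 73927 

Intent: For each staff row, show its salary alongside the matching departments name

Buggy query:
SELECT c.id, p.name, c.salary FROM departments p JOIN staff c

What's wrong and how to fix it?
Bug: JOIN with no ON clause produces a cartesian product; every staff row pairs with every departments row

Fix: Specify the join condition linking the foreign key to the parent id

Corrected query:
SELECT c.id, p.name, c.salary FROM departments p JOIN staff c ON c.dept_id = p.id

Result:
id | name      | salary
---+-----------+-------
1  | HR        | 59478 
2  | Marketing | 109561
3  | Sales     | 65075 
4  | HR        | 48560 
5  | HR        | 41032 
6  | Sales     | 73927 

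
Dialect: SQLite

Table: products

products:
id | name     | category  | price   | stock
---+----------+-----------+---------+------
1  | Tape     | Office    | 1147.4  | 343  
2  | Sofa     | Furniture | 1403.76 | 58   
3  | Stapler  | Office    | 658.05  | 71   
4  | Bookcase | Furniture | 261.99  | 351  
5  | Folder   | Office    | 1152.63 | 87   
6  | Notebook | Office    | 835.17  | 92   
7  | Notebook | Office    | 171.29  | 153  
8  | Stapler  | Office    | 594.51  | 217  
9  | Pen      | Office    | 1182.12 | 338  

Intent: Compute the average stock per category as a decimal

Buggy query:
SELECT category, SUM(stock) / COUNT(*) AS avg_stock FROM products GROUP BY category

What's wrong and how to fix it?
Bug: Both operands are integers, so '/' performs integer division and truncates

Fix: Cast one side to REAL so the division keeps the fractional part

Corrected query:
SELECT category, SUM(stock) * 1.0 / COUNT(*) AS avg_stock FROM products GROUP BY category

Result:
category  | avg_stock 
----------+-----------
Furniture | 204.5     
Office    | 185.857143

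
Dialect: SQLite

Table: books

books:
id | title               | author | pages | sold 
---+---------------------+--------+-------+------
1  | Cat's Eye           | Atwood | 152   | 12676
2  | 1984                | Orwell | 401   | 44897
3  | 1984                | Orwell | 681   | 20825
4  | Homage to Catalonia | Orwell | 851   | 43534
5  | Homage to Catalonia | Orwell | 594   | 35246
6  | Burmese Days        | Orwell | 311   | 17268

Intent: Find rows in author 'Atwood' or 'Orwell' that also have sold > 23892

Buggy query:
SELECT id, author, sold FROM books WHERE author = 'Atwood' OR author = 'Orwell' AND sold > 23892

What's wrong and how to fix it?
Bug: Without parentheses, AND is evaluated before OR, so the sold filter only applies to the 'Orwell' branch

Fix: Add parentheses around the OR so the AND applies to both alternatives

Corrected query:
SELECT id, author, sold FROM books WHERE (author = 'Atwood' OR author = 'Orwell') AND sold > 23892

Result:
id | author | sold 
---+--------+------
2  | Orwell | 44897
4  | Orwell | 43534
5  | Orwell | 35246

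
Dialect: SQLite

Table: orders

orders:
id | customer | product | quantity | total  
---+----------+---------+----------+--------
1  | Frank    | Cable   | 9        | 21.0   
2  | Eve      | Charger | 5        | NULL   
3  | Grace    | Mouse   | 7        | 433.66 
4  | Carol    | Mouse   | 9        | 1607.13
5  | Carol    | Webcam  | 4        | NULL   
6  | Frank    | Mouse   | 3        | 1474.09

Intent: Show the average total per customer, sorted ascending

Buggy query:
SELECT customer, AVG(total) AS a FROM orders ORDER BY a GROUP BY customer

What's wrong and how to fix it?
Bug: ORDER BY appears before GROUP BY; SQL clause order requires GROUP BY first

Fix: Move ORDER BY to the end, after GROUP BY

Corrected query:
SELECT customer, AVG(total) AS a FROM orders GROUP BY customer ORDER BY a

Result:
customer | a      
---------+--------
Eve      | NULL   
Grace    | 433.66 
Frank    | 747.545
Carol    | 1607.13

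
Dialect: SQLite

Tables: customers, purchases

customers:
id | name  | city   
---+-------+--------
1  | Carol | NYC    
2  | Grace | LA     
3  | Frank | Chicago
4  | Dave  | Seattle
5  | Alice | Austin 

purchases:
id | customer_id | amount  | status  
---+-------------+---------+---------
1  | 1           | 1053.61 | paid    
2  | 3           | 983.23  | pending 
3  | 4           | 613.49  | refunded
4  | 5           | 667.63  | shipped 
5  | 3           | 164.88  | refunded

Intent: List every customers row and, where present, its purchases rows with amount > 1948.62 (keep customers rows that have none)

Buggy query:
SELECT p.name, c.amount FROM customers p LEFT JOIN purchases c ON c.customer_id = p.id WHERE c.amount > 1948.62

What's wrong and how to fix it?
Bug: Filtering c.amount in WHERE discards the NULL rows produced by LEFT JOIN, turning it into an inner join

Fix: Put 'c.amount > 1948.62' in the JOIN's ON clause instead of WHERE

Corrected query:
SELECT p.name, c.amount FROM customers p LEFT JOIN purchases c ON c.customer_id = p.id AND c.amount > 1948.62

Result:
name  | amount
------+-------
Carol | NULL  
Grace | NULL  
Frank | NULL  
Dave  | NULL  
Alice | NULL  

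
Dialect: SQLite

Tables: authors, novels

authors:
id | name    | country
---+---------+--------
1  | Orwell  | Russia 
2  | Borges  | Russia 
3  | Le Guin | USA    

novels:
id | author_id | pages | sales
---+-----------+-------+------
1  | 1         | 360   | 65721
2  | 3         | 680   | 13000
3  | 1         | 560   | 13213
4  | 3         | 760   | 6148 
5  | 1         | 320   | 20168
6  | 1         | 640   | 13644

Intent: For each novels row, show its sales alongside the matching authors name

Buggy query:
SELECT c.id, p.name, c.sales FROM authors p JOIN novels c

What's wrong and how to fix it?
Bug: Missing join condition: each novels row is matched to all authors rows instead of just its own

Fix: Add ON c.author_id = p.id to the JOIN

Corrected query:
SELECT c.id, p.name, c.sales FROM authors p JOIN novels c ON c.author_id = p.id

Result:
id | name    | sales
---+---------+------
1  | Orwell  | 65721
2  | Le Guin | 13000
3  | Orwell  | 13213
4  | Le Guin | 6148 
5  | Orwell  | 20168
6  | Orwell  | 13644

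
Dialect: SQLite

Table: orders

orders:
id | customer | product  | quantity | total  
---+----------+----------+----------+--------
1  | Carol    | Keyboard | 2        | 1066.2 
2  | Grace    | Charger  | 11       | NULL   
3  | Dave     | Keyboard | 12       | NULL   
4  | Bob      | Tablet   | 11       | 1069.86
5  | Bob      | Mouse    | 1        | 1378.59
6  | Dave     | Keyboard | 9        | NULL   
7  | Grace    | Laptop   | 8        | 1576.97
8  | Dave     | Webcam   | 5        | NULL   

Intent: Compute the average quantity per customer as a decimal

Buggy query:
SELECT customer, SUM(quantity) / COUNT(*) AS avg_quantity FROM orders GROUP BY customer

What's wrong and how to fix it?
Bug: SUM(quantity) and COUNT(*) are both integers; the division truncates the fractional part

Fix: Multiply by 1.0 (or CAST to REAL) to force floating-point division

Corrected query:
SELECT customer, SUM(quantity) * 1.0 / COUNT(*) AS avg_quantity FROM orders GROUP BY customer

Result:
customer | avg_quantity
---------+-------------
Bob      | 6           
Carol    | 2           
Dave     | 8.666667    
Grace    | 9.5         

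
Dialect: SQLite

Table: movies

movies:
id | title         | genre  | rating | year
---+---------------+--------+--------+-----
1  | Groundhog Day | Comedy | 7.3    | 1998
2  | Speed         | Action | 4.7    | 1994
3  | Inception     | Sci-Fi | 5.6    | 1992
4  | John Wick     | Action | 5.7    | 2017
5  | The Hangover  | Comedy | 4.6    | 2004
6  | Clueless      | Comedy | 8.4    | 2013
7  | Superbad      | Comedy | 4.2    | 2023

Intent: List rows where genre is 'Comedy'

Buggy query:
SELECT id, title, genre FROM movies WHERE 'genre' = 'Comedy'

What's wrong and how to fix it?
Bug: 'genre' in single quotes is a string literal, not the column; the comparison is literal-vs-literal and never true

Fix: Reference the column as genre without single quotes

Corrected query:
SELECT id, title, genre FROM movies WHERE genre = 'Comedy'

Result:
id | title         | genre 
---+---------------+-------
1  | Groundhog Day | Comedy
5  | The Hangover  | Comedy
6  | Clueless      | Comedy
7  | Superbad      | Comedy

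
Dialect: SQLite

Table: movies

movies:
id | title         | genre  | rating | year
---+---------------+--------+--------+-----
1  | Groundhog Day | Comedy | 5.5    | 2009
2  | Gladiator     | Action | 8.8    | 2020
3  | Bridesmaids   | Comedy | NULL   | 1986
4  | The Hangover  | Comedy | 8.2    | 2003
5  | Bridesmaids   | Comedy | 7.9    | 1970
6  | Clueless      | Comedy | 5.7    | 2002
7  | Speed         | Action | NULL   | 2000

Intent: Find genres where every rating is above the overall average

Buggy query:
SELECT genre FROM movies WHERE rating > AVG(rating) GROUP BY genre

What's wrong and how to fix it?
Bug: WHERE evaluates per row before aggregation, so AVG() is unavailable

Fix: Use a subquery for AVG and a HAVING MIN(...) filter so the condition holds for every row in the group

Corrected query:
SELECT genre FROM movies GROUP BY genre HAVING MIN(rating) > (SELECT AVG(rating) FROM movies)

Result:
genre 
------
Action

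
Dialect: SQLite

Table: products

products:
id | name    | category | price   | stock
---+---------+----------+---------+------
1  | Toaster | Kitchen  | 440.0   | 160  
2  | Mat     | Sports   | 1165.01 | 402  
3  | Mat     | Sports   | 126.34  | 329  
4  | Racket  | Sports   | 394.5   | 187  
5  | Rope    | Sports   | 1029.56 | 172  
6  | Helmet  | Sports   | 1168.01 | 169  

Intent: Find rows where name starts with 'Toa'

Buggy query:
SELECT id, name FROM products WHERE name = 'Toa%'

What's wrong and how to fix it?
Bug: '=' compares the literal string including the % character; pattern matching needs LIKE

Fix: Replace '=' with LIKE so 'Toa%' is treated as a pattern

Corrected query:
SELECT id, name FROM products WHERE name LIKE 'Toa%'

Result:
id | name   
---+--------
1  | Toaster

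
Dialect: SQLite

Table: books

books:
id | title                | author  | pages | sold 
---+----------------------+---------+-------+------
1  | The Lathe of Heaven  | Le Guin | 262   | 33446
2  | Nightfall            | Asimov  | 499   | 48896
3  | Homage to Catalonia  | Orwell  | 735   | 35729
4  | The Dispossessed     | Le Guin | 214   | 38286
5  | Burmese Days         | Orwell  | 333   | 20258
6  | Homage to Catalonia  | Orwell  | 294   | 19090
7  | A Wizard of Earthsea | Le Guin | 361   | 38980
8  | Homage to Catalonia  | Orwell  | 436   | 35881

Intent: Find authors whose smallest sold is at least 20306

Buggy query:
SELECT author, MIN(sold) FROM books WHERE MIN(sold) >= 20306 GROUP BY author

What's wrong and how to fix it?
Bug: Aggregates like MIN are computed per group after WHERE runs

Fix: Use HAVING for the per-group MIN condition

Corrected query:
SELECT author, MIN(sold) FROM books GROUP BY author HAVING MIN(sold) >= 20306

Result:
author  | MIN(sold)
--------+----------
Asimov  | 48896    
Le Guin | 33446    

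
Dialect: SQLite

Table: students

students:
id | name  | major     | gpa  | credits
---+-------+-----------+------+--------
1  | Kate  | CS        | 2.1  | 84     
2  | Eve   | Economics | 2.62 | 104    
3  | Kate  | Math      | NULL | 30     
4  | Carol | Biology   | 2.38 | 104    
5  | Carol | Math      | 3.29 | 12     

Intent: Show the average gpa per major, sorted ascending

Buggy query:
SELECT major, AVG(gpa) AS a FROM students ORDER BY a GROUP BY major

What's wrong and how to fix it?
Bug: ORDER BY appears before GROUP BY; SQL clause order requires GROUP BY first

Fix: Reorder: SELECT … FROM … GROUP BY … ORDER BY …

Corrected query:
SELECT major, AVG(gpa) AS a FROM students GROUP BY major ORDER BY a

Result:
major     | a   
----------+-----
CS        | 2.1 
Biology   | 2.38
Economics | 2.62
Math      | 3.29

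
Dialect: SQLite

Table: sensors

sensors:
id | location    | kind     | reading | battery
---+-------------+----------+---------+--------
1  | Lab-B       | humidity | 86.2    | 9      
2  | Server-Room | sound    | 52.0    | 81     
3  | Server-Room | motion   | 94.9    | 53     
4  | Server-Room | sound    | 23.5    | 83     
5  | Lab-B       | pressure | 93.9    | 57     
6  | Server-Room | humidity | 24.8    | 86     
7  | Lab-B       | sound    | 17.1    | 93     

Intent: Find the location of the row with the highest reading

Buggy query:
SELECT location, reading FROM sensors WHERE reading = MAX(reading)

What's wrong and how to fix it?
Bug: MAX(reading) is an aggregate and cannot be used directly in WHERE

Fix: Use a subquery: WHERE reading = (SELECT MAX(reading) FROM sensors)

Corrected query:
SELECT location, reading FROM sensors WHERE reading = (SELECT MAX(reading) FROM sensors)

Result:
location    | reading
------------+--------
Server-Room | 94.9   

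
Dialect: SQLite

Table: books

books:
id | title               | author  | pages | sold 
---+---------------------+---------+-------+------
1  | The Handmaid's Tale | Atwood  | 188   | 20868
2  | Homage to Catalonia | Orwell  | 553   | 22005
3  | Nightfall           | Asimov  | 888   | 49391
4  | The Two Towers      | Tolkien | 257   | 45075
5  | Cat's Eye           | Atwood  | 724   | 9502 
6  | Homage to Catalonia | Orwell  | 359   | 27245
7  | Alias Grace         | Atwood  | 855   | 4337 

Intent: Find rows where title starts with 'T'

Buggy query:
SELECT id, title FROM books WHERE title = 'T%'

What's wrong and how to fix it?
Bug: Wildcards only work with LIKE; '=' treats '%' as a literal character

Fix: Use LIKE for wildcard pattern matching

Corrected query:
SELECT id, title FROM books WHERE title LIKE 'T%'

Result:
id | title              
---+--------------------
1  | The Handmaid's Tale
4  | The Two Towers     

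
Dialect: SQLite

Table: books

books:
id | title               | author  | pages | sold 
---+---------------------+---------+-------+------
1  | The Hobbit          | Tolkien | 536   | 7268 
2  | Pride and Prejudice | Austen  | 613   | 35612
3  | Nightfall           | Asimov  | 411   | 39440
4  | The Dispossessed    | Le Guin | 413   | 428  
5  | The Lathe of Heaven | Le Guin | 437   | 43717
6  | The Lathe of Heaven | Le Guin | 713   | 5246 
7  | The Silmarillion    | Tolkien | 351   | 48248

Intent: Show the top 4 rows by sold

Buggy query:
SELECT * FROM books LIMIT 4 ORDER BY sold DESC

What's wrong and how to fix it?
Bug: ORDER BY cannot follow LIMIT; LIMIT is the final clause

Fix: Swap the clauses: ORDER BY first, then LIMIT

Corrected query:
SELECT * FROM books ORDER BY sold DESC LIMIT 4

Result:
id | title               | author  | pages | sold 
---+---------------------+---------+-------+------
7  | The Silmarillion    | Tolkien | 351   | 48248
5  | The Lathe of Heaven | Le Guin | 437   | 43717
3  | Nightfall           | Asimov  | 411   | 39440
2  | Pride and Prejudice | Austen  | 613   | 35612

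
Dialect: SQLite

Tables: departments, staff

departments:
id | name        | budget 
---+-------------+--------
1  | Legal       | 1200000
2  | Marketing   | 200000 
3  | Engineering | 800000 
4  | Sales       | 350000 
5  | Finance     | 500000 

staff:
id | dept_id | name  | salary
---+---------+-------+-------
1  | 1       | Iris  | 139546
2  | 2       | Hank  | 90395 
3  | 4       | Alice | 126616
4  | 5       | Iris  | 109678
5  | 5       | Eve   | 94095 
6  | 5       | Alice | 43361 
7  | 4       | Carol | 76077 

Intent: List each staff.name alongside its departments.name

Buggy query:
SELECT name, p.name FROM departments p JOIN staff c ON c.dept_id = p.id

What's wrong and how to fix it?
Bug: 'name' exists in both joined tables, so the database can't tell which one is meant

Fix: Prefix ambiguous columns with the table alias

Corrected query:
SELECT c.name, p.name FROM departments p JOIN staff c ON c.dept_id = p.id

Result:
name  | name     
------+----------
Iris  | Legal    
Hank  | Marketing
Alice | Sales    
Iris  | Finance  
Eve   | Finance  
Alice | Finance  
Carol | Sales    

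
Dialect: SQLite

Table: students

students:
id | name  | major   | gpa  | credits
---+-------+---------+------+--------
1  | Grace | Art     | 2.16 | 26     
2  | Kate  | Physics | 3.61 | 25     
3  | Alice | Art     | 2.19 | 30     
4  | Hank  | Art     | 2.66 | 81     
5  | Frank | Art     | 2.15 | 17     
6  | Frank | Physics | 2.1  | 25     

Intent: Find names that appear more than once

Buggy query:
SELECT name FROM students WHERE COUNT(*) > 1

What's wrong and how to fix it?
Bug: COUNT(*) is an aggregate and cannot be used in WHERE

Fix: Group first, then use HAVING for the count condition

Corrected query:
SELECT name FROM students GROUP BY name HAVING COUNT(*) > 1

Result:
name 
-----
Frank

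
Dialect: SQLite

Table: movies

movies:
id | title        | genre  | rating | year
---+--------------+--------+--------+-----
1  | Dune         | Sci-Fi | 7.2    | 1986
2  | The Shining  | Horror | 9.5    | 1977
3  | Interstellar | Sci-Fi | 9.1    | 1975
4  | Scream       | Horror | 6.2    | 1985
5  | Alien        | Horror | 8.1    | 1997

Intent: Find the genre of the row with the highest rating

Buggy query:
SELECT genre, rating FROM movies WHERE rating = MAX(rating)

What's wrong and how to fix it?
Bug: MAX(rating) is an aggregate and cannot be used directly in WHERE

Fix: Wrap MAX in a scalar subquery so WHERE compares against a single value

Corrected query:
SELECT genre, rating FROM movies WHERE rating = (SELECT MAX(rating) FROM movies)

Result:
genre  | rating
-------+-------
Horror | 9.5   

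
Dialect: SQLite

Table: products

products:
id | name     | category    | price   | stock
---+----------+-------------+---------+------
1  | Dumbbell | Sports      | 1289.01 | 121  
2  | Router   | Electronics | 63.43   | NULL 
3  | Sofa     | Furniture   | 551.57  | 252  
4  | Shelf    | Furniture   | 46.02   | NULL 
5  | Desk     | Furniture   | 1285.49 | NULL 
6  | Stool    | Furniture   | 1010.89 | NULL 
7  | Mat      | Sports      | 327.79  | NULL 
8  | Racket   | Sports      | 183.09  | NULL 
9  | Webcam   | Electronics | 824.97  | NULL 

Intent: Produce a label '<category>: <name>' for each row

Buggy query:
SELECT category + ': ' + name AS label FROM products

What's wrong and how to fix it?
Bug: SQLite uses || for string concatenation; + coerces text to numbers (yielding 0)

Fix: Use the || operator for string concatenation

Corrected query:
SELECT category || ': ' || name AS label FROM products

Result:
label              
-------------------
Sports: Dumbbell   
Electronics: Router
Furniture: Sofa    
Furniture: Shelf   
Furniture: Desk    
Furniture: Stool   
Sports: Mat        
Sports: Racket     
Electronics: Webcam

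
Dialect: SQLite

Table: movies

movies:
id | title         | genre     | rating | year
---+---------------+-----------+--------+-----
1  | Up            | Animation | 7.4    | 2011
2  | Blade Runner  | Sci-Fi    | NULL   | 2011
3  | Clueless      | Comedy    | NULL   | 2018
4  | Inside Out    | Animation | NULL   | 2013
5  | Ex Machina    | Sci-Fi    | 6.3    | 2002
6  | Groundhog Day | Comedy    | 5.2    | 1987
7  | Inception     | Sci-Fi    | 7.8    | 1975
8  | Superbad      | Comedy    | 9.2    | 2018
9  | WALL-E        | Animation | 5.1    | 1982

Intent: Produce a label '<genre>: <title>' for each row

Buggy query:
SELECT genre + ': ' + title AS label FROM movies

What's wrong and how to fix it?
Bug: '+' is numeric addition; on text columns SQLite converts them to 0 instead of concatenating

Fix: Replace + with || to concatenate text

Corrected query:
SELECT genre || ': ' || title AS label FROM movies

Result:
label                
---------------------
Animation: Up        
Sci-Fi: Blade Runner 
Comedy: Clueless     
Animation: Inside Out
Sci-Fi: Ex Machina   
Comedy: Groundhog Day
Sci-Fi: Inception    
Comedy: Superbad     
Animation: WALL-E    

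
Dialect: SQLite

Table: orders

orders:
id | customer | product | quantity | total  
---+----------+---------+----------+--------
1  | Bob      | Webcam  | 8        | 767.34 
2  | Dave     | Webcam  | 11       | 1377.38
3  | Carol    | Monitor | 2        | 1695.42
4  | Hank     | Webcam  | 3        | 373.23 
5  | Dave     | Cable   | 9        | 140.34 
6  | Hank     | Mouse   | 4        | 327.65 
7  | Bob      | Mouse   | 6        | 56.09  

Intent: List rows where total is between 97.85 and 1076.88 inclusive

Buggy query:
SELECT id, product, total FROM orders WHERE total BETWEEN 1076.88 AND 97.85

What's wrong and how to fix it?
Bug: The bounds are reversed; BETWEEN a AND b requires a <= b to match anything

Fix: Write BETWEEN 97.85 AND 1076.88

Corrected query:
SELECT id, product, total FROM orders WHERE total BETWEEN 97.85 AND 1076.88

Result:
id | product | total 
---+---------+-------
1  | Webcam  | 767.34
4  | Webcam  | 373.23
5  | Cable   | 140.34
6  | Mouse   | 327.65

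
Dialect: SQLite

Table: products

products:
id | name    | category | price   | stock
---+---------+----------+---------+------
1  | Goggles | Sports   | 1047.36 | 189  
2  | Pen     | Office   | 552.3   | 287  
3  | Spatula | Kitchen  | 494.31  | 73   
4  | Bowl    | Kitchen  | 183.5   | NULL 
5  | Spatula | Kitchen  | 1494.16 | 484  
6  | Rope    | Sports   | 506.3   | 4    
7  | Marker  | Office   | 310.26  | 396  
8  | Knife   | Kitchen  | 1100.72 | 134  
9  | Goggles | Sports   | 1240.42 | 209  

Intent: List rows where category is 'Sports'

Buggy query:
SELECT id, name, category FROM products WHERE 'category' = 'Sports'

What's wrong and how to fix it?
Bug: 'category' in single quotes is a string literal, not the column; the comparison is literal-vs-literal and never true

Fix: Remove the quotes around the column name (or use double quotes for an identifier)

Corrected query:
SELECT id, name, category FROM products WHERE category = 'Sports'

Result:
id | name    | category
---+---------+---------
1  | Goggles | Sports  
6  | Rope    | Sports  
9  | Goggles | Sports  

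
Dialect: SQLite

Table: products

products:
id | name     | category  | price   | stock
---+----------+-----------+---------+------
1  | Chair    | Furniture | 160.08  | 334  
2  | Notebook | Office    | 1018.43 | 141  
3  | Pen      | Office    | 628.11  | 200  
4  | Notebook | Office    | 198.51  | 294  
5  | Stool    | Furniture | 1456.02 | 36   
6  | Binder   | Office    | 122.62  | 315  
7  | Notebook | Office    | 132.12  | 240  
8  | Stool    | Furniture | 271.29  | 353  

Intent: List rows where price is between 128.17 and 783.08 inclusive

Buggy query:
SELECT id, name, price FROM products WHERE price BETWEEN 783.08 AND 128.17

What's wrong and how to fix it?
Bug: The bounds are reversed; BETWEEN a AND b requires a <= b to match anything

Fix: Write BETWEEN 128.17 AND 783.08

Corrected query:
SELECT id, name, price FROM products WHERE price BETWEEN 128.17 AND 783.08

Result:
id | name     | price 
---+----------+-------
1  | Chair    | 160.08
3  | Pen      | 628.11
4  | Notebook | 198.51
7  | Notebook | 132.12
8  | Stool    | 271.29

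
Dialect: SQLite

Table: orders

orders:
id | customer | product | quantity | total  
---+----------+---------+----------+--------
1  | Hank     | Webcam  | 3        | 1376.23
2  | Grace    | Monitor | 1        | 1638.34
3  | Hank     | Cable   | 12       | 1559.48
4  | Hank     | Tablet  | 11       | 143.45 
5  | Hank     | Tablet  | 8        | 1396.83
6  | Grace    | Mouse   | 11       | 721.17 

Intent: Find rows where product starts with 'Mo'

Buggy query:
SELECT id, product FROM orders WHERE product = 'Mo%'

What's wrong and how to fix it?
Bug: '=' compares the literal string including the % character; pattern matching needs LIKE

Fix: Use LIKE for wildcard pattern matching

Corrected query:
SELECT id, product FROM orders WHERE product LIKE 'Mo%'

Result:
id | product
---+--------
2  | Monitor
6  | Mouse  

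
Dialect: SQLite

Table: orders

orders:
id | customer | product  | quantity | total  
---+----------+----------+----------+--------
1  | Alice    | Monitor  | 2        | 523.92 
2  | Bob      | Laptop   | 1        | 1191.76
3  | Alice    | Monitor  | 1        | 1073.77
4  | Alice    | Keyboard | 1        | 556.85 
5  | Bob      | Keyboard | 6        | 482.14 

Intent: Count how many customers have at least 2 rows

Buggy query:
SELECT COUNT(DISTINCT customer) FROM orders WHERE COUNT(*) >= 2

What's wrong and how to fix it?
Bug: COUNT(*) cannot appear in WHERE; the per-group count doesn't exist yet

Fix: Group first with HAVING COUNT(*) >= 2, then COUNT the resulting groups

Corrected query:
SELECT COUNT(*) FROM (SELECT customer FROM orders GROUP BY customer HAVING COUNT(*) >= 2)

Result:
COUNT(*)
--------
2       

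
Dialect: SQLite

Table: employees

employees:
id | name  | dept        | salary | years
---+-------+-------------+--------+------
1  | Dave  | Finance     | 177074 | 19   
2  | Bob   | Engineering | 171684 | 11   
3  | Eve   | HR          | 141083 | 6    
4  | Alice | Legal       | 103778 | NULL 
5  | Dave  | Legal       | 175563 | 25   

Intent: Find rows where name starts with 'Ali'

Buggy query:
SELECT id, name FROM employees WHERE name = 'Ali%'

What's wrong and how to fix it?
Bug: '=' compares the literal string including the % character; pattern matching needs LIKE

Fix: Use LIKE for wildcard pattern matching

Corrected query:
SELECT id, name FROM employees WHERE name LIKE 'Ali%'

Result:
id | name 
---+------
4  | Alice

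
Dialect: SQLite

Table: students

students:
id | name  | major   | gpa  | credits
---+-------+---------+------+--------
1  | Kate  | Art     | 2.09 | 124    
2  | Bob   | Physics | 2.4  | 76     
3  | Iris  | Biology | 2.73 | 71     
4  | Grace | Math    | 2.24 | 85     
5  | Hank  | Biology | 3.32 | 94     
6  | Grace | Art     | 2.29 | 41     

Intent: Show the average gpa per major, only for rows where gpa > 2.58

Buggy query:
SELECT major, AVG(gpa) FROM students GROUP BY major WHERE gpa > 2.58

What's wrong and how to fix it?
Bug: Row-level WHERE must come before GROUP BY in the clause order

Fix: Move the WHERE clause before GROUP BY

Corrected query:
SELECT major, AVG(gpa) FROM students WHERE gpa > 2.58 GROUP BY major

Result:
major   | AVG(gpa)
--------+---------
Biology | 3.025   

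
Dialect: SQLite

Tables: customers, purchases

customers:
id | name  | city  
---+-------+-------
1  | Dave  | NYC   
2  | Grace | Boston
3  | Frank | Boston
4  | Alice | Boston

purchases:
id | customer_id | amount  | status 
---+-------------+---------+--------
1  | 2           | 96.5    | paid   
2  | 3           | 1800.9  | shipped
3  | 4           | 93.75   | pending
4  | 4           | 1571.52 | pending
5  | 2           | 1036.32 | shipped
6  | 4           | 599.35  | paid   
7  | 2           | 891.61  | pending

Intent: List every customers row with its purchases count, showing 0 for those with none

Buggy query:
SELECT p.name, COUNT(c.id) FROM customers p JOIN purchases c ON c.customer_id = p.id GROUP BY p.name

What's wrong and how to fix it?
Bug: An inner join excludes parents with zero children

Fix: Use LEFT JOIN so parents without children still appear (COUNT(c.id) gives 0)

Corrected query:
SELECT p.name, COUNT(c.id) FROM customers p LEFT JOIN purchases c ON c.customer_id = p.id GROUP BY p.name

Result:
name  | COUNT(c.id)
------+------------
Alice | 3          
Dave  | 0          
Frank | 1          
Grace | 3          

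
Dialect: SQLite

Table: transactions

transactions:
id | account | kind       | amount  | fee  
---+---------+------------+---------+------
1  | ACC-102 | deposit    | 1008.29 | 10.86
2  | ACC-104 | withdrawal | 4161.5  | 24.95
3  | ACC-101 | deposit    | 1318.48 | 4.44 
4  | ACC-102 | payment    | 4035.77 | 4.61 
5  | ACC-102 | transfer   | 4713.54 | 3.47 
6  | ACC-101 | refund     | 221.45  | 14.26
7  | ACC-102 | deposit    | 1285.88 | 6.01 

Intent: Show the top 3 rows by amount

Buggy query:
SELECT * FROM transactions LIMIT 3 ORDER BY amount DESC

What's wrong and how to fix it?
Bug: LIMIT must come after ORDER BY

Fix: Sort with ORDER BY, then apply LIMIT

Corrected query:
SELECT * FROM transactions ORDER BY amount DESC LIMIT 3

Result:
id | account | kind       | amount  | fee  
---+---------+------------+---------+------
5  | ACC-102 | transfer   | 4713.54 | 3.47 
2  | ACC-104 | withdrawal | 4161.5  | 24.95
4  | ACC-102 | payment    | 4035.77 | 4.61 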